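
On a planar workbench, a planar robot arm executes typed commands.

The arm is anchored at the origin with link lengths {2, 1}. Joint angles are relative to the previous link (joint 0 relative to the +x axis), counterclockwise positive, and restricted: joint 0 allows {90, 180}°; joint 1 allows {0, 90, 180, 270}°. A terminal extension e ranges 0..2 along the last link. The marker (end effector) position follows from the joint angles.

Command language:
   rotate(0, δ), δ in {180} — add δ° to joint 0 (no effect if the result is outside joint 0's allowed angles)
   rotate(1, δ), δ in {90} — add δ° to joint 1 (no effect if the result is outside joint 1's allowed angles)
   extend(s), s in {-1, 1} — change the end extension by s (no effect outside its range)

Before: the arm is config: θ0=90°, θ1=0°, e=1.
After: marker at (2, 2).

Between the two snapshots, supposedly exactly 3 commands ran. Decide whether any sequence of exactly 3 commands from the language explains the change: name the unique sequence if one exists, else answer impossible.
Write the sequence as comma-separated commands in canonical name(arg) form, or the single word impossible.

rotate(1, 90), rotate(1, 90), rotate(1, 90)

start: config: θ0=90°, θ1=0°, e=1
1. rotate(1, 90) → config: θ0=90°, θ1=90°, e=1
2. rotate(1, 90) → config: θ0=90°, θ1=180°, e=1
3. rotate(1, 90) → config: θ0=90°, θ1=270°, e=1
no rival 3-sequence matches.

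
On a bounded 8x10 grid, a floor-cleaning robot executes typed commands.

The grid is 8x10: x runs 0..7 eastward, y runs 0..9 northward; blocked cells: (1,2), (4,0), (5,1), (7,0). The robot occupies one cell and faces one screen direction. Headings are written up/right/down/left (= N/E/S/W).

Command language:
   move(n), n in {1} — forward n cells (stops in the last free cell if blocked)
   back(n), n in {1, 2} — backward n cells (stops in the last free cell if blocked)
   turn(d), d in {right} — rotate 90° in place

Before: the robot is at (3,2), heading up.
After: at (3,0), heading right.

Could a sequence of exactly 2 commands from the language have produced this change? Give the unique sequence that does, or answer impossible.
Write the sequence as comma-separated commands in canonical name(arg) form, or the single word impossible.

key: cell and facing (now E) both changed — the 2 commands mix motion and turning
start: at (3,2), heading up
1. back(2) → at (3,0), heading up
2. turn(right) → at (3,0), heading right
no rival 2-sequence matches.

back(2), turn(right)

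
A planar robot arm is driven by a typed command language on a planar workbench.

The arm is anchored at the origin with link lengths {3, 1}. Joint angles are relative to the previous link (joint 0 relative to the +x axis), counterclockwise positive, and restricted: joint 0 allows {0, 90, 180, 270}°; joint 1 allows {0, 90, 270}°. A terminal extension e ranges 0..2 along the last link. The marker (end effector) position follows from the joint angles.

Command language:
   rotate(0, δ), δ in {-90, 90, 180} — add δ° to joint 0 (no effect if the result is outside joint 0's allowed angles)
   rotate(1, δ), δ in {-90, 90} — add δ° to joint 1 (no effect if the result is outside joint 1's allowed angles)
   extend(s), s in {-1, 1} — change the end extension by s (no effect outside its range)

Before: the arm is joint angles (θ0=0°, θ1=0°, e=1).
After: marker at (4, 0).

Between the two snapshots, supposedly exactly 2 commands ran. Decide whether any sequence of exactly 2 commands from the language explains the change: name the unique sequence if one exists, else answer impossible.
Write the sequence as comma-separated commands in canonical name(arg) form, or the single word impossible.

begin: joint angles (θ0=0°, θ1=0°, e=1)
[1] after extend(-1): joint angles (θ0=0°, θ1=0°, e=0)
[2] after extend(-1): joint angles (θ0=0°, θ1=0°, e=0)
no rival 2-sequence matches.

extend(-1), extend(-1)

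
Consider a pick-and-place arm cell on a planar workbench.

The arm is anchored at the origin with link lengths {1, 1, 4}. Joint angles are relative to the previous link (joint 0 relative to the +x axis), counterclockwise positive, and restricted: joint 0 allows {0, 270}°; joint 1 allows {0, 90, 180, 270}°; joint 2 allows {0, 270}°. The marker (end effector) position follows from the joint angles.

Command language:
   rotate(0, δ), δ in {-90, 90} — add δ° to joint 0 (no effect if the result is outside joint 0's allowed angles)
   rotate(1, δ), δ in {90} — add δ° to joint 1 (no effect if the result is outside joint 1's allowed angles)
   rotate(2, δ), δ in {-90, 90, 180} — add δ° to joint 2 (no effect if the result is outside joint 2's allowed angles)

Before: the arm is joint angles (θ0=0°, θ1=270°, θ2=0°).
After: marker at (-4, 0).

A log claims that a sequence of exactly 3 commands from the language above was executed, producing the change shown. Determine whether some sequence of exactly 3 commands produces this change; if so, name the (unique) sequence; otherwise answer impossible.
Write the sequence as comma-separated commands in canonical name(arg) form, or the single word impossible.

initial: joint angles (θ0=0°, θ1=270°, θ2=0°)
[1] after rotate(1, 90): joint angles (θ0=0°, θ1=0°, θ2=0°)
[2] after rotate(1, 90): joint angles (θ0=0°, θ1=90°, θ2=0°)
[3] after rotate(1, 90): joint angles (θ0=0°, θ1=180°, θ2=0°)
no other 3-command option fits: unique.

rotate(1, 90), rotate(1, 90), rotate(1, 90)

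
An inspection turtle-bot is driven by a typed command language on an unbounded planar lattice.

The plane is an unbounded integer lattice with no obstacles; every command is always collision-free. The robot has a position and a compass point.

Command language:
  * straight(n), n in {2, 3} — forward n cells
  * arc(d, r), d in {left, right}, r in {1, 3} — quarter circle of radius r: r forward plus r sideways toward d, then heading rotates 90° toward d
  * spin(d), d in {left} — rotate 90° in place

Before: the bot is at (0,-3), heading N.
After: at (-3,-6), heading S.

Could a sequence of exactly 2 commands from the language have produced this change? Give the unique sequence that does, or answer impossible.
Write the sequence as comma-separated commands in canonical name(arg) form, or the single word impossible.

key: order matters: swapping spin(left) and arc(left, 3) lands elsewhere
from: at (0,-3), heading N
t=1 spin(left) ⇒ at (0,-3), heading W
t=2 arc(left, 3) ⇒ at (-3,-6), heading S
no rival 2-sequence matches.

spin(left), arc(left, 3)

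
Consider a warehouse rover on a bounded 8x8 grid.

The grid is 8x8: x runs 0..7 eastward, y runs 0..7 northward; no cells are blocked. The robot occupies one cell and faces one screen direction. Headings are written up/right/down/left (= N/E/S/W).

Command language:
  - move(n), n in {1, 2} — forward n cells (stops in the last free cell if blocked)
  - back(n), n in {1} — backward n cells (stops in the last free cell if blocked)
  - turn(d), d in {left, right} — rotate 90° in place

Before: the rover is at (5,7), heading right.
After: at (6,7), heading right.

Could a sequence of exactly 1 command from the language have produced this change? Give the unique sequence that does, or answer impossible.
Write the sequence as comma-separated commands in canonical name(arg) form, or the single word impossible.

move(1)

key: heading stays E — the single command does not turn
start: at (5,7), heading right
step 1 (move(1)): at (6,7), heading right
uniquely the one of 5 1-step routes that fits.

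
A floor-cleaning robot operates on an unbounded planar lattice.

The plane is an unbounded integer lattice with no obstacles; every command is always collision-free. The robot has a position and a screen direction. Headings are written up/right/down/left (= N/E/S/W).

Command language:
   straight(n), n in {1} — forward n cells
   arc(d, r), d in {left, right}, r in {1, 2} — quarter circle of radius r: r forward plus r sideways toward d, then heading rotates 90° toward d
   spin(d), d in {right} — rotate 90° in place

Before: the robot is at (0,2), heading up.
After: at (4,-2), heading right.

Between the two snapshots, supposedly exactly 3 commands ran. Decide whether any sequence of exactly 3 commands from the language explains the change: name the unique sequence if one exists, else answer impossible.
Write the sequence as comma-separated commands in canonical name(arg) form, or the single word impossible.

key: position moved to (4,-2) AND the heading swung to E — translation plus rotation needed
start: at (0,2), heading up
1. spin(right) → at (0,2), heading right
2. arc(right, 2) → at (2,0), heading down
3. arc(left, 2) → at (4,-2), heading right
all 216 alternatives checked — unique.

spin(right), arc(right, 2), arc(left, 2)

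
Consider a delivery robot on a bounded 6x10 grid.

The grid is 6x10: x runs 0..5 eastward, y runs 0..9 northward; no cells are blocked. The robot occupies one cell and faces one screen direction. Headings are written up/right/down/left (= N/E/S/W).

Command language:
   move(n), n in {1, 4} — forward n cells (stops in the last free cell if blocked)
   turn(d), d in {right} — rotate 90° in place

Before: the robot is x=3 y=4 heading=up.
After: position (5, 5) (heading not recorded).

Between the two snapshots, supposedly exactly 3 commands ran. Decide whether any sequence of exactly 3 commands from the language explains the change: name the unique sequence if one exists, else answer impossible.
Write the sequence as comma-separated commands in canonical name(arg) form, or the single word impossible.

move(1), turn(right), move(4)

key: move(4) runs into the grid edge before its full distance
t0: x=3 y=4 heading=up
t=1 move(1) ⇒ x=3 y=5 heading=up
t=2 turn(right) ⇒ x=3 y=5 heading=right
t=3 move(4) ⇒ x=5 y=5 heading=right
no other 3-command option fits: unique.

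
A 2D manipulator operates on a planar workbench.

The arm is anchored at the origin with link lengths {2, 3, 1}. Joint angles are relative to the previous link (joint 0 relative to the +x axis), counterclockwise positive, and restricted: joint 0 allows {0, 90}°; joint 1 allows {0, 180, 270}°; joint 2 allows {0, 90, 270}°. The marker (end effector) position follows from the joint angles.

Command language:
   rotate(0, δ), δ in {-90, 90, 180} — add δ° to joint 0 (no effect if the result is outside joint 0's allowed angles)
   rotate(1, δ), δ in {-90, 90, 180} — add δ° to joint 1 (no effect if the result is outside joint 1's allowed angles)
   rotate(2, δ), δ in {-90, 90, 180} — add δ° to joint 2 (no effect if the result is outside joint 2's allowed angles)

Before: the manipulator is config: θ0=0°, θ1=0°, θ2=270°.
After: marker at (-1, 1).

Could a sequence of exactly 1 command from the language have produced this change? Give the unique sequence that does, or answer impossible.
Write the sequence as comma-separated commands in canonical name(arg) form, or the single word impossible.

rotate(1, 180)

begin: config: θ0=0°, θ1=0°, θ2=270°
1. rotate(1, 180) → config: θ0=0°, θ1=180°, θ2=270°
no rival 1-sequence matches.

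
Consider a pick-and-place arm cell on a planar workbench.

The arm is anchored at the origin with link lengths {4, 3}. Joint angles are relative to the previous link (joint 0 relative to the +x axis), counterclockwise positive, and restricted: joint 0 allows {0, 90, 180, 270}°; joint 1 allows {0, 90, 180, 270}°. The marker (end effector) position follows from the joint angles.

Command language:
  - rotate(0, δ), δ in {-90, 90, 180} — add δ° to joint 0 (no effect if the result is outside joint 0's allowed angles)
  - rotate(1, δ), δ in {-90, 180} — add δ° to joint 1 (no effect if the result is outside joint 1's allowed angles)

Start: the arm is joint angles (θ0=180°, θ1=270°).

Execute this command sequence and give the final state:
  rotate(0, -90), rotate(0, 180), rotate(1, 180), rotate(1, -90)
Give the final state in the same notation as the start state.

initial: joint angles (θ0=180°, θ1=270°)
1. rotate(0, -90) → joint angles (θ0=90°, θ1=270°)
2. rotate(0, 180) → joint angles (θ0=270°, θ1=270°)
3. rotate(1, 180) → joint angles (θ0=270°, θ1=90°)
4. rotate(1, -90) → joint angles (θ0=270°, θ1=0°)

joint angles (θ0=270°, θ1=0°)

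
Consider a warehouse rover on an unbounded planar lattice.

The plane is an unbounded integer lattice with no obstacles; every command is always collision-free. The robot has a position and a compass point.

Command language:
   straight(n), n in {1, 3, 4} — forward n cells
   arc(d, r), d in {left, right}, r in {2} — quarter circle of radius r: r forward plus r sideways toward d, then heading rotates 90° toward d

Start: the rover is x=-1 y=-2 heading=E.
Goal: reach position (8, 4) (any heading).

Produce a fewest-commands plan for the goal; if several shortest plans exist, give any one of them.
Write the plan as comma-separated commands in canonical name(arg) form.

straight(4), straight(3), arc(left, 2), straight(4)

begin: x=-1 y=-2 heading=E
t=1 straight(4) ⇒ x=3 y=-2 heading=E
t=2 straight(3) ⇒ x=6 y=-2 heading=E
t=3 arc(left, 2) ⇒ x=8 y=0 heading=N
t=4 straight(4) ⇒ x=8 y=4 heading=N
minimal: 4 command(s), checked below 4.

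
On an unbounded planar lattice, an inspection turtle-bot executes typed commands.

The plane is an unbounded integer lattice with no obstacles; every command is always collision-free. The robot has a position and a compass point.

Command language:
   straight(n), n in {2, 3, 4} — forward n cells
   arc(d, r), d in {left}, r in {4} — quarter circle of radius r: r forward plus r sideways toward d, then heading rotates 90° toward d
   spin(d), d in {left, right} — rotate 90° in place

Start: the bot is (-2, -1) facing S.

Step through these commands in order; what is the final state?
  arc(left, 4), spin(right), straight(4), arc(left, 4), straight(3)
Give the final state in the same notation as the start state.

begin: (-2, -1) facing S
t=1 arc(left, 4) ⇒ (2, -5) facing E
t=2 spin(right) ⇒ (2, -5) facing S
t=3 straight(4) ⇒ (2, -9) facing S
t=4 arc(left, 4) ⇒ (6, -13) facing E
t=5 straight(3) ⇒ (9, -13) facing E

(9, -13) facing E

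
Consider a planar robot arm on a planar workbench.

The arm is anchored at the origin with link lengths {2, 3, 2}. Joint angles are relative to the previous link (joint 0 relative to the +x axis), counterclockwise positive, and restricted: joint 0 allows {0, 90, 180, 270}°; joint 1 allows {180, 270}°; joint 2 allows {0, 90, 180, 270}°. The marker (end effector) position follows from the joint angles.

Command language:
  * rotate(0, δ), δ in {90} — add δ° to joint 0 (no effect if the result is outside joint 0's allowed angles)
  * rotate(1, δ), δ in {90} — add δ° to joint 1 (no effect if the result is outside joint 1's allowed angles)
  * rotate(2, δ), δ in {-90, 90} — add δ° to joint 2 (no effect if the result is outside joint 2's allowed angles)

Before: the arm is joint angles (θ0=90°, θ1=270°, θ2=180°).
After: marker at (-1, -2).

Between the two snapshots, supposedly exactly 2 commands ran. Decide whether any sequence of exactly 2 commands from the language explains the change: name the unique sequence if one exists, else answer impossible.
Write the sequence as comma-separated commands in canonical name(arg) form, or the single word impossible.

rotate(0, 90), rotate(0, 90)

initial: joint angles (θ0=90°, θ1=270°, θ2=180°)
[1] after rotate(0, 90): joint angles (θ0=180°, θ1=270°, θ2=180°)
[2] after rotate(0, 90): joint angles (θ0=270°, θ1=270°, θ2=180°)
no rival 2-sequence matches.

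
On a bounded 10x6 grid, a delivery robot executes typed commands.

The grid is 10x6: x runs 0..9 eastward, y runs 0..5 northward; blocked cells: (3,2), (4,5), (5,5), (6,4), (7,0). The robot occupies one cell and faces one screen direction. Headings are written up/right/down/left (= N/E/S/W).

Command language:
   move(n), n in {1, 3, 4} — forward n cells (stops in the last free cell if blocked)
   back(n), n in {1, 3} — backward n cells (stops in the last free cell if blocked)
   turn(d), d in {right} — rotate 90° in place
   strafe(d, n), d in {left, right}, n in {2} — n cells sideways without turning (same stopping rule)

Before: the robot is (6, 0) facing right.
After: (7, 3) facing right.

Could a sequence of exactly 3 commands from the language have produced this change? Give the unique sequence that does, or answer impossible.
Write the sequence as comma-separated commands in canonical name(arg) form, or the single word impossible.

strafe(left, 2), strafe(left, 2), move(1)

key: heading stays E — no command in the sequence turns
begin: (6, 0) facing right
1. strafe(left, 2) → (6, 2) facing right
2. strafe(left, 2) → (6, 3) facing right
3. move(1) → (7, 3) facing right
no rival 3-sequence matches.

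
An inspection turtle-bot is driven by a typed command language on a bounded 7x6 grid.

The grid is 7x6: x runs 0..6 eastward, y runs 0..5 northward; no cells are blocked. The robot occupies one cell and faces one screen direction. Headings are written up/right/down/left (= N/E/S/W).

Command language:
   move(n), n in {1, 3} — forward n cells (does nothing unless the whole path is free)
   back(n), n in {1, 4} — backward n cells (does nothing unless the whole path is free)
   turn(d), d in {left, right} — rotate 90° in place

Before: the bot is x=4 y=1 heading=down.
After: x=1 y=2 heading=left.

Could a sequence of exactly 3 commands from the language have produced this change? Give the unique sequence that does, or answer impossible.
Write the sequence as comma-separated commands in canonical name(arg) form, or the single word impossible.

key: running move(3) before back(1) would end elsewhere — order is forced
begin: x=4 y=1 heading=down
1. back(1) → x=4 y=2 heading=down
2. turn(right) → x=4 y=2 heading=left
3. move(3) → x=1 y=2 heading=left
no other 3-command option fits: unique.

back(1), turn(right), move(3)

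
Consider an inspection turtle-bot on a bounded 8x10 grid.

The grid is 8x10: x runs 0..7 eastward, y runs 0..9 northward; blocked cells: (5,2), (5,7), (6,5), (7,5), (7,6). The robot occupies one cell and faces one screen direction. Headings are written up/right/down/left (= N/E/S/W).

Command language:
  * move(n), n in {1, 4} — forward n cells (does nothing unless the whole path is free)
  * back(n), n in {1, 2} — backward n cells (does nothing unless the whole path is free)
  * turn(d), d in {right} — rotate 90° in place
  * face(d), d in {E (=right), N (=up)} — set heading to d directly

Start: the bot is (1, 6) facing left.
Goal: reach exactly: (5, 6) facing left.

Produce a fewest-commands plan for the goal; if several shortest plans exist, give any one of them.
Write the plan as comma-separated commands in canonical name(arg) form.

begin: (1, 6) facing left
step 1 (back(2)): (3, 6) facing left
step 2 (back(2)): (5, 6) facing left
shorter routes all fall short; 2 is best.

back(2), back(2)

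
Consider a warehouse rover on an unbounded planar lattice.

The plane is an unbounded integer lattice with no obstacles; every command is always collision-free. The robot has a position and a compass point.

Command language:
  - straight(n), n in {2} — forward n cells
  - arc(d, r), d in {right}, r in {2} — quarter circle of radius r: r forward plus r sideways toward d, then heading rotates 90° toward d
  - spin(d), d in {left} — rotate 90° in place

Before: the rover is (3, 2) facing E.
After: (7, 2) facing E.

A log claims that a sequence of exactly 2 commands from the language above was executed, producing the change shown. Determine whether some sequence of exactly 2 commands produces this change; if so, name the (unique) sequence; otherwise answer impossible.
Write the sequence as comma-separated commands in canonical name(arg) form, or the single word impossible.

straight(2), straight(2)

key: still facing E at the end — nothing in the sequence rotates
t0: (3, 2) facing E
t=1 straight(2) ⇒ (5, 2) facing E
t=2 straight(2) ⇒ (7, 2) facing E
uniquely the one of 9 2-step routes that fits.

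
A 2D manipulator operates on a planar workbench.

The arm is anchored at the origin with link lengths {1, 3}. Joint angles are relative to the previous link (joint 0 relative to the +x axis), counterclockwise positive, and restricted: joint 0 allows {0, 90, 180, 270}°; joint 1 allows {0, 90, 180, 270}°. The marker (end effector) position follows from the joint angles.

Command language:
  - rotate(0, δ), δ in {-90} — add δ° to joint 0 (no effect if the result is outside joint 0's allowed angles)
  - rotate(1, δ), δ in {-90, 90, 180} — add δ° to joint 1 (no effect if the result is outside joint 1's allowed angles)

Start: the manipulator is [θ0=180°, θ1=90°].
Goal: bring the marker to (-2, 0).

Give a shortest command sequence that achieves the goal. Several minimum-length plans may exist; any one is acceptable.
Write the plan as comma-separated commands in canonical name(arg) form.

rotate(1, 90), rotate(0, -90), rotate(0, -90)

from: [θ0=180°, θ1=90°]
1. rotate(1, 90) → [θ0=180°, θ1=180°]
2. rotate(0, -90) → [θ0=90°, θ1=180°]
3. rotate(0, -90) → [θ0=0°, θ1=180°]
no 2-step plan works, so 3 is optimal.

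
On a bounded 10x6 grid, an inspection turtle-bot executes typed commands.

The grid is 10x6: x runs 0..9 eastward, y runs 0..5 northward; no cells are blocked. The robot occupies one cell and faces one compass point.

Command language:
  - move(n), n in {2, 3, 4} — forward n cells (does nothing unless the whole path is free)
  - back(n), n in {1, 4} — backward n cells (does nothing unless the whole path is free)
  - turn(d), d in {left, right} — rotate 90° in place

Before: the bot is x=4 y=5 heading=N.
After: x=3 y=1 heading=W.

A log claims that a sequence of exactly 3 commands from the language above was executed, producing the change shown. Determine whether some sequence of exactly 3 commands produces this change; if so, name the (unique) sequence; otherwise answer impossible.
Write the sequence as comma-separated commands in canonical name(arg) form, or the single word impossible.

impossible

every 3-command combo misses the target.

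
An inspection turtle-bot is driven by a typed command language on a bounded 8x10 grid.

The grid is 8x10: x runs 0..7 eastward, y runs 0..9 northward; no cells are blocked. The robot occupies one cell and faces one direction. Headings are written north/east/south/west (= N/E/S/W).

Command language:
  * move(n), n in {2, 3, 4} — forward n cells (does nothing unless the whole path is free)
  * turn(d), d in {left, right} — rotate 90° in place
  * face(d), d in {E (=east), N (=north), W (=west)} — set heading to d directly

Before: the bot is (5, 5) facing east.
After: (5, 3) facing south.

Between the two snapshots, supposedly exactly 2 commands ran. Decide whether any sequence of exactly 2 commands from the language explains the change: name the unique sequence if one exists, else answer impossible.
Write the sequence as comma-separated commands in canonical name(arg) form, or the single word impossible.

key: position moved to (5,3) AND the heading swung to S — translation plus rotation needed
initial: (5, 5) facing east
t=1 turn(right) ⇒ (5, 5) facing south
t=2 move(2) ⇒ (5, 3) facing south
all 64 alternatives checked — unique.

turn(right), move(2)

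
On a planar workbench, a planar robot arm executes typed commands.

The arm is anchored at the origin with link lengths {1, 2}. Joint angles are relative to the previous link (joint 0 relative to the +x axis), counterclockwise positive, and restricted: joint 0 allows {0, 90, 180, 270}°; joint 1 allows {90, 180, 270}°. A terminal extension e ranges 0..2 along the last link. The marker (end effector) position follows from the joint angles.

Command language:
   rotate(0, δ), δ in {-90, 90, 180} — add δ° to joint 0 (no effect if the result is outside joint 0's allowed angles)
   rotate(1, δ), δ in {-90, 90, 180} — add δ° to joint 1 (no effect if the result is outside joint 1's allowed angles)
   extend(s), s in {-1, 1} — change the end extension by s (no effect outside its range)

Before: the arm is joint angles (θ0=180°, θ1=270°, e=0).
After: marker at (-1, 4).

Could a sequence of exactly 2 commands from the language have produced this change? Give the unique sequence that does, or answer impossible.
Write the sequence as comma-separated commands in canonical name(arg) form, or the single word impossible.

extend(1), extend(1)

t0: joint angles (θ0=180°, θ1=270°, e=0)
[1] after extend(1): joint angles (θ0=180°, θ1=270°, e=1)
[2] after extend(1): joint angles (θ0=180°, θ1=270°, e=2)
all 64 alternatives checked — unique.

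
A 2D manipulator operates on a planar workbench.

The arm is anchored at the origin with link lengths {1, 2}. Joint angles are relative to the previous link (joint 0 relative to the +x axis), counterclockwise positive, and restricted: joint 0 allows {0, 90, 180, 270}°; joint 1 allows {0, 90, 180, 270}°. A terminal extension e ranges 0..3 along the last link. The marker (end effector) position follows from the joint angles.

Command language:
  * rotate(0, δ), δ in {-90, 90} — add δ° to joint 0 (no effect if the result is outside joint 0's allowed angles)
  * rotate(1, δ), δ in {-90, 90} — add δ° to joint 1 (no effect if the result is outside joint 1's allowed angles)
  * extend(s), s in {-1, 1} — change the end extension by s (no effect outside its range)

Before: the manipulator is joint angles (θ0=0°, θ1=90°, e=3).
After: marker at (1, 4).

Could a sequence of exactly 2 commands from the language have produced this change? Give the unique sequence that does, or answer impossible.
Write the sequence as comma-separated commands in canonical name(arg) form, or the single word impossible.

key: order matters: swapping extend(1) and extend(-1) lands elsewhere
start: joint angles (θ0=0°, θ1=90°, e=3)
[1] after extend(1): joint angles (θ0=0°, θ1=90°, e=3)
[2] after extend(-1): joint angles (θ0=0°, θ1=90°, e=2)
uniquely the one of 36 2-step routes that fits.

extend(1), extend(-1)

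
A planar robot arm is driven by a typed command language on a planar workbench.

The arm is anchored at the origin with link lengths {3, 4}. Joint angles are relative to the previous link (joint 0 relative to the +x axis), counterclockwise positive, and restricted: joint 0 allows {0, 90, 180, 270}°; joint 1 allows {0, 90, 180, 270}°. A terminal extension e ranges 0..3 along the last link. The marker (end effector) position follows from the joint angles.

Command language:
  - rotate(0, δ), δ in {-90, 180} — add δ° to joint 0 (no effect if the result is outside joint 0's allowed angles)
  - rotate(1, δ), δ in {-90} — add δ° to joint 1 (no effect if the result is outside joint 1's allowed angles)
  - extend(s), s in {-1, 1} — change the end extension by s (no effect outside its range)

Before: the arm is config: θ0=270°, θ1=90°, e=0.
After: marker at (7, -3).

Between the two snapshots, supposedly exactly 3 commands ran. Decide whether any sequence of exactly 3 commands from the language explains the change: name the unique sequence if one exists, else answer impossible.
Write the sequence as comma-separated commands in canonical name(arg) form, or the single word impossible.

extend(1), extend(1), extend(1)

from: config: θ0=270°, θ1=90°, e=0
step 1 (extend(1)): config: θ0=270°, θ1=90°, e=1
step 2 (extend(1)): config: θ0=270°, θ1=90°, e=2
step 3 (extend(1)): config: θ0=270°, θ1=90°, e=3
no other 3-command option fits: unique.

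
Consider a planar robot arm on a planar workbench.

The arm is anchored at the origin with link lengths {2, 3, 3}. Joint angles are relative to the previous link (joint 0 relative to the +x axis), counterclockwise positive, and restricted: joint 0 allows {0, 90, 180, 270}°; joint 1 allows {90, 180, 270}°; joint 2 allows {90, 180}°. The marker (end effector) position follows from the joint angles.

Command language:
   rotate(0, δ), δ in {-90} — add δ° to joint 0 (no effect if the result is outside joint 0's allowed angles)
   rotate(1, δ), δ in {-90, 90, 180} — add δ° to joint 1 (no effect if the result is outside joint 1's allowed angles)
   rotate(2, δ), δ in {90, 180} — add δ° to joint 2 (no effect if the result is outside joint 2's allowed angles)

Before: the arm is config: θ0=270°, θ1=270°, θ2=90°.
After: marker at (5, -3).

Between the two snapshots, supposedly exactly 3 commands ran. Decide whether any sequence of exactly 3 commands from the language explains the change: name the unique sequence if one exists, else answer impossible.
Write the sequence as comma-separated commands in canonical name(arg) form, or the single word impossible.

rotate(0, -90), rotate(0, -90), rotate(0, -90)

initial: config: θ0=270°, θ1=270°, θ2=90°
t=1 rotate(0, -90) ⇒ config: θ0=180°, θ1=270°, θ2=90°
t=2 rotate(0, -90) ⇒ config: θ0=90°, θ1=270°, θ2=90°
t=3 rotate(0, -90) ⇒ config: θ0=0°, θ1=270°, θ2=90°
uniquely the one of 216 3-step routes that fits.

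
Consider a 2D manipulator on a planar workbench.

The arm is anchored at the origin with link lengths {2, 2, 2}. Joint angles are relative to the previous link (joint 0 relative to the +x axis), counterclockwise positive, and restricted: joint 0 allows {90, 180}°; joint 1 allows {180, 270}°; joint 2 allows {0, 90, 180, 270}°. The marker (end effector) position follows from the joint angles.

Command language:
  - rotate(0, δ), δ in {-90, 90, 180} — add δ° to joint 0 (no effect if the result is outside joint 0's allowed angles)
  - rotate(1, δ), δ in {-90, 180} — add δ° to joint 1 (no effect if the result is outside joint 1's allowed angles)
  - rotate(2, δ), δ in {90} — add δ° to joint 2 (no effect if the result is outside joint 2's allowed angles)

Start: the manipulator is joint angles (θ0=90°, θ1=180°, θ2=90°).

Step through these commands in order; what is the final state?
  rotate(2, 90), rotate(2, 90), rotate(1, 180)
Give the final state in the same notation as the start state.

joint angles (θ0=90°, θ1=180°, θ2=270°)

t0: joint angles (θ0=90°, θ1=180°, θ2=90°)
t=1 rotate(2, 90) ⇒ joint angles (θ0=90°, θ1=180°, θ2=180°)
t=2 rotate(2, 90) ⇒ joint angles (θ0=90°, θ1=180°, θ2=270°)
t=3 rotate(1, 180) ⇒ joint angles (θ0=90°, θ1=180°, θ2=270°)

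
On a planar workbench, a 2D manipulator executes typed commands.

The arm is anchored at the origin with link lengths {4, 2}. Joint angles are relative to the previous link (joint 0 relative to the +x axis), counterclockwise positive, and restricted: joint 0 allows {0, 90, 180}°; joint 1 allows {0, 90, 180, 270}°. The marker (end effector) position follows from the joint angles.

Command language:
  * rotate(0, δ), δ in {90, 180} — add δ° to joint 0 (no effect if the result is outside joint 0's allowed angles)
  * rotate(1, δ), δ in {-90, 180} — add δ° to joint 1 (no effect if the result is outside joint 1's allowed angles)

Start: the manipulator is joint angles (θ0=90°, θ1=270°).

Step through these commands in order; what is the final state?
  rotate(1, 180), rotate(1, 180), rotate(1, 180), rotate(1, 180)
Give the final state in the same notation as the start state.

joint angles (θ0=90°, θ1=270°)

t0: joint angles (θ0=90°, θ1=270°)
t=1 rotate(1, 180) ⇒ joint angles (θ0=90°, θ1=90°)
t=2 rotate(1, 180) ⇒ joint angles (θ0=90°, θ1=270°)
t=3 rotate(1, 180) ⇒ joint angles (θ0=90°, θ1=90°)
t=4 rotate(1, 180) ⇒ joint angles (θ0=90°, θ1=270°)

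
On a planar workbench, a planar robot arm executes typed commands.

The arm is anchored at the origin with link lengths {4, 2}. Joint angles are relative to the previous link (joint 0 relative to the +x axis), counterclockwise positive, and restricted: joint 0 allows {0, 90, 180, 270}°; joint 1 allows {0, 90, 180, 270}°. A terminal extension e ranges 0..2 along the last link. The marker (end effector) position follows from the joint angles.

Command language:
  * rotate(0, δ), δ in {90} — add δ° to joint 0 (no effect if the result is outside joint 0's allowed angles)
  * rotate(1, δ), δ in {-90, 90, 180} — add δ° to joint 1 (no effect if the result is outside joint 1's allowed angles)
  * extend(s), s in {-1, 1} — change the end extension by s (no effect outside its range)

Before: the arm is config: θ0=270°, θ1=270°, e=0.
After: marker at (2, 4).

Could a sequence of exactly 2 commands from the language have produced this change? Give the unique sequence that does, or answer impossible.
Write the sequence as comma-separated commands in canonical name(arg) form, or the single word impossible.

rotate(0, 90), rotate(0, 90)

begin: config: θ0=270°, θ1=270°, e=0
t=1 rotate(0, 90) ⇒ config: θ0=0°, θ1=270°, e=0
t=2 rotate(0, 90) ⇒ config: θ0=90°, θ1=270°, e=0
no other 2-command option fits: unique.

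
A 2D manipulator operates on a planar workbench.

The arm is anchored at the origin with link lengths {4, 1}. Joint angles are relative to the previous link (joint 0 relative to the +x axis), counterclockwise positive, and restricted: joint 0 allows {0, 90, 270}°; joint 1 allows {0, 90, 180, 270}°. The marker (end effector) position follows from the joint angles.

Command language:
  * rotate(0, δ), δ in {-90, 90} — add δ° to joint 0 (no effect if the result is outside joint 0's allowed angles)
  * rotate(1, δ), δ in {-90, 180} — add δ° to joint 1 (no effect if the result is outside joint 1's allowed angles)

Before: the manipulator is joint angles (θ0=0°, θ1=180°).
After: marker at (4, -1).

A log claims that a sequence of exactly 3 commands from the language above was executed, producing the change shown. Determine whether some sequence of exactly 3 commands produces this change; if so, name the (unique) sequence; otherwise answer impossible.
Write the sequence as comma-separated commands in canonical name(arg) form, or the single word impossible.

start: joint angles (θ0=0°, θ1=180°)
t=1 rotate(1, -90) ⇒ joint angles (θ0=0°, θ1=90°)
t=2 rotate(1, -90) ⇒ joint angles (θ0=0°, θ1=0°)
t=3 rotate(1, -90) ⇒ joint angles (θ0=0°, θ1=270°)
no rival 3-sequence matches.

rotate(1, -90), rotate(1, -90), rotate(1, -90)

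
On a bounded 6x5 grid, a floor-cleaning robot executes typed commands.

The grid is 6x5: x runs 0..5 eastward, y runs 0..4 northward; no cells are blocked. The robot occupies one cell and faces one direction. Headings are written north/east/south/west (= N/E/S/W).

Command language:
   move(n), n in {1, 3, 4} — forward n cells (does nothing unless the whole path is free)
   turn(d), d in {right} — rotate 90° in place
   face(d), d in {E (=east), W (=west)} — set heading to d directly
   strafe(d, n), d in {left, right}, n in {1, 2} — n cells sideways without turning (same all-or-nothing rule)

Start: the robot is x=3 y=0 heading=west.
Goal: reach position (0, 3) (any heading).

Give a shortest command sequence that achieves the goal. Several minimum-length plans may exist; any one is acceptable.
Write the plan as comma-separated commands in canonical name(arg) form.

start: x=3 y=0 heading=west
[1] after move(3): x=0 y=0 heading=west
[2] after strafe(right, 2): x=0 y=2 heading=west
[3] after strafe(right, 1): x=0 y=3 heading=west
no 2-step plan works, so 3 is optimal.

move(3), strafe(right, 2), strafe(right, 1)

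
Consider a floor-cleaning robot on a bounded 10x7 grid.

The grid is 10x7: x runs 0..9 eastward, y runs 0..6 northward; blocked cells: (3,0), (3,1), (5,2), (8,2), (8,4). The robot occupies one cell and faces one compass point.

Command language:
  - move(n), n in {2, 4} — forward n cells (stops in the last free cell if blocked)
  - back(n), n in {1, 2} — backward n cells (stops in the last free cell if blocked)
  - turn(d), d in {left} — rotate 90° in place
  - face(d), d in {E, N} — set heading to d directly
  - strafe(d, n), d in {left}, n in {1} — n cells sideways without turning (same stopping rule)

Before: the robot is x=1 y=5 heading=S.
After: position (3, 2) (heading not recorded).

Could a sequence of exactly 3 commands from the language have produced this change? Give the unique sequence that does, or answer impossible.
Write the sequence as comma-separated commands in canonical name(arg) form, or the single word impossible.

strafe(left, 1), strafe(left, 1), move(4)

key: move(4) is stopped early by the blocked cell at (3,1)
from: x=1 y=5 heading=S
t=1 strafe(left, 1) ⇒ x=2 y=5 heading=S
t=2 strafe(left, 1) ⇒ x=3 y=5 heading=S
t=3 move(4) ⇒ x=3 y=2 heading=S
uniquely the one of 512 3-step routes that fits.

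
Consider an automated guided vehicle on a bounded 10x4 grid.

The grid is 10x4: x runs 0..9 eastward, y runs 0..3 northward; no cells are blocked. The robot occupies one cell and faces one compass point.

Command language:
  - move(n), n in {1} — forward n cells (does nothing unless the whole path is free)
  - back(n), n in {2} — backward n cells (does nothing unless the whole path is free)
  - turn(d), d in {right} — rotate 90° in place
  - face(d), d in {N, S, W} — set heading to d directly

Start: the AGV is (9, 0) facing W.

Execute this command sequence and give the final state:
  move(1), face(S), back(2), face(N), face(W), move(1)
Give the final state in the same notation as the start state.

start: (9, 0) facing W
step 1 (move(1)): (8, 0) facing W
step 2 (face(S)): (8, 0) facing S
step 3 (back(2)): (8, 2) facing S
step 4 (face(N)): (8, 2) facing N
step 5 (face(W)): (8, 2) facing W
step 6 (move(1)): (7, 2) facing W

(7, 2) facing W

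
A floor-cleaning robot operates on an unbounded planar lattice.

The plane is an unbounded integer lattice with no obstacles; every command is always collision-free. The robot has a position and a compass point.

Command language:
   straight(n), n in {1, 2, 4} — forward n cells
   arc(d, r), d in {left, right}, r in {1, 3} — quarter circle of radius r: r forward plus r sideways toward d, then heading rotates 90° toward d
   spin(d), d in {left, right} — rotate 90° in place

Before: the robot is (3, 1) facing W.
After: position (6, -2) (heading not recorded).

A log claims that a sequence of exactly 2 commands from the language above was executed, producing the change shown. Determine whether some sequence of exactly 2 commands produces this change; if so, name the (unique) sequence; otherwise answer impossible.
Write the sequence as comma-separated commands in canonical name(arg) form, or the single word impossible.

key: running arc(left, 3) before spin(left) would end elsewhere — order is forced
start: (3, 1) facing W
1. spin(left) → (3, 1) facing S
2. arc(left, 3) → (6, -2) facing E
uniquely the one of 81 2-step routes that fits.

spin(left), arc(left, 3)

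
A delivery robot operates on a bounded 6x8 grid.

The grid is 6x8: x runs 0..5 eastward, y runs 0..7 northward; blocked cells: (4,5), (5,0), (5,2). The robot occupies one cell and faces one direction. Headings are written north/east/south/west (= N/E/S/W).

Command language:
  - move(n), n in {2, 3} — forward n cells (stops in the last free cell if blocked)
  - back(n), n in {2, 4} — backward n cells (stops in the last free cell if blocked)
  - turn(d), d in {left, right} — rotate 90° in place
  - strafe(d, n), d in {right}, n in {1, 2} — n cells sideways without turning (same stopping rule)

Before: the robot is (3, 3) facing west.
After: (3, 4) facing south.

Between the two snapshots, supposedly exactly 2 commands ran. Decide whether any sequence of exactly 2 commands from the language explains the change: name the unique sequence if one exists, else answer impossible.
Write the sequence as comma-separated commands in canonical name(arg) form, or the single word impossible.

strafe(right, 1), turn(left)

key: order matters: swapping strafe(right, 1) and turn(left) lands elsewhere
t0: (3, 3) facing west
1. strafe(right, 1) → (3, 4) facing west
2. turn(left) → (3, 4) facing south
no other 2-command option fits: unique.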